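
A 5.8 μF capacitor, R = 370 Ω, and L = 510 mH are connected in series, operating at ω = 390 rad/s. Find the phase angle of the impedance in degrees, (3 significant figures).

X_L = ωL = 199 Ω
X_C = 1/(ωC) = 442 Ω
Net reactance X = X_L − X_C = -243 Ω
Z = 370 − j243 Ω
|Z| = √(370² + 243²) = 443 Ω
∠Z = arctan(-243/370) = -33.3°

-33.3°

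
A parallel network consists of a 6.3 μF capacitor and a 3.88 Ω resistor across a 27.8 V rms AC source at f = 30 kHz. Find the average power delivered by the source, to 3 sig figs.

ω = 2πf = 188500 rad/s
X_C = 1/(ωC) = 0.842 Ω
Parallel: admittances add. Y = 1/R + jωC
Y = (0.258 + j1.19) S
|Y| = 1.22 S → |Z| = 1/|Y| = 0.823 Ω, ∠Z = −∠Y = -77.8°
I = V/|Z| = 33.8 A
P = VI cos φ = 27.8 × 33.8 × cos(-77.8°) = 199 W

199 W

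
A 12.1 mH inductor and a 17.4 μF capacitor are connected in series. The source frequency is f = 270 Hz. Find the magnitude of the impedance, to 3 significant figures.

ω = 2πf = 1696 rad/s
X_L = ωL = 20.5 Ω
X_C = 1/(ωC) = 33.9 Ω
Net reactance X = X_L − X_C = -13.4 Ω
Z = − j13.4 Ω
|Z| = √(0² + 13.4²) = 13.4 Ω

13.4 Ω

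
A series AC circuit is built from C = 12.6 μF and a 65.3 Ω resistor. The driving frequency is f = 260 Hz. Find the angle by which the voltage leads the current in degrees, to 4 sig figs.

-36.65°

ω = 2πf = 1634 rad/s
X_C = 1/(ωC) = 48.58 Ω
Z = 65.30 − j48.58 Ω
|Z| = √(65.30² + 48.58²) = 81.39 Ω
∠Z = arctan(-48.58/65.30) = -36.65°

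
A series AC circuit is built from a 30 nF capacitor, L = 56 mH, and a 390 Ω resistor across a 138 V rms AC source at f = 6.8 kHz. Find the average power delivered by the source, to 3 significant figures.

ω = 2πf = 42730 rad/s
X_L = ωL = 2390 Ω
X_C = 1/(ωC) = 780 Ω
Net reactance X = X_L − X_C = 1610 Ω
Z = 390 + j1610 Ω
|Z| = √(390² + 1610²) = 1660 Ω
∠Z = arctan(1610/390) = 76.4°
I = V/|Z| = 83.2 mA
P = VI cos φ = 138 × 0.0832 × cos(76.4°) = 2.70 W

2.70 W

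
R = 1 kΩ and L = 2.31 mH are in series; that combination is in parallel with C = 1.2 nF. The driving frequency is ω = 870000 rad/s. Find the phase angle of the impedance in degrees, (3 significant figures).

-72.9°

X_L = ωL = 2010 Ω
X_C = 1/(ωC) = 958 Ω
Branch 1 (R+jX_L): Z₁ = 1000 + j2010 Ω, |Z₁| = 2240 Ω
Branch 2 (−jX_C): Z₂ = −j958 Ω
Parallel: Z = Z₁Z₂/(Z₁+Z₂), |Z| = 1480 Ω, ∠Z = -72.9°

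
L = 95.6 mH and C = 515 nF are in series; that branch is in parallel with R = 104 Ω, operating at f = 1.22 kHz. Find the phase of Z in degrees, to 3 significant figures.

ω = 2πf = 7665 rad/s
X_L = ωL = 733 Ω
X_C = 1/(ωC) = 253 Ω
Branch 1: Z₁ = R = 104 Ω
Branch 2 (series LC): Z₂ = j(X_L − X_C) = j480 Ω
Parallel: Z = Z₁Z₂/(Z₁+Z₂), |Z| = 102 Ω, ∠Z = 12.2°

12.2°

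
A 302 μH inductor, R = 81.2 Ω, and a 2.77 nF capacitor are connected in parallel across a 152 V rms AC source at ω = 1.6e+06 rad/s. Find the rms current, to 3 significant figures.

X_L = ωL = 483 Ω
X_C = 1/(ωC) = 226 Ω
Parallel: admittances add. Y = 1/R + 1/(jωL) + jωC
Y = (0.0123 + j0.00236) S
|Y| = 0.0125 S → |Z| = 1/|Y| = 79.7 Ω, ∠Z = −∠Y = -10.9°
I = V/|Z| = 152/79.7 = 1.91 A

1.91 A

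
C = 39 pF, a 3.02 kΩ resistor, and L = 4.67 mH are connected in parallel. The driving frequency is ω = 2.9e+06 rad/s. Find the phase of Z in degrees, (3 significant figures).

-6.76°

X_L = ωL = 13500 Ω
X_C = 1/(ωC) = 8840 Ω
Parallel: admittances add. Y = 1/R + 1/(jωL) + jωC
Y = (0.000331 + j3.93e-05) S
|Y| = 0.000333 S → |Z| = 1/|Y| = 3000 Ω, ∠Z = −∠Y = -6.76°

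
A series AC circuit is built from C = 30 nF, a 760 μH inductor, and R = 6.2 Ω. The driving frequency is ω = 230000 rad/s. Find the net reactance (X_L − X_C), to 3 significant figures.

29.9 Ω

X_L = ωL = 175 Ω
X_C = 1/(ωC) = 145 Ω
X = 175 − 145 = 29.9 Ω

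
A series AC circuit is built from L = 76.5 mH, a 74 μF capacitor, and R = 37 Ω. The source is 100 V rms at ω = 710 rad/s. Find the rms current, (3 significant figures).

1.96 A

X_L = ωL = 54.3 Ω
X_C = 1/(ωC) = 19.0 Ω
Net reactance X = X_L − X_C = 35.3 Ω
Z = 37.0 + j35.3 Ω
|Z| = √(37.0² + 35.3²) = 51.1 Ω
I = V/|Z| = 100/51.1 = 1.96 A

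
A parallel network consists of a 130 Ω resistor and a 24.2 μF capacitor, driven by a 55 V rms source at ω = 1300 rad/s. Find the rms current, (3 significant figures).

X_C = 1/(ωC) = 31.8 Ω
Parallel: admittances add. Y = 1/R + jωC
Y = (0.00769 + j0.0315) S
|Y| = 0.0324 S → |Z| = 1/|Y| = 30.9 Ω, ∠Z = −∠Y = -76.3°
I = V/|Z| = 55/30.9 = 1.78 A

1.78 A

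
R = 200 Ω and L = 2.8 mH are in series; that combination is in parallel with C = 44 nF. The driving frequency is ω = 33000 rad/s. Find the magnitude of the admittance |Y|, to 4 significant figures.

X_L = ωL = 92.40 Ω
X_C = 1/(ωC) = 688.7 Ω
Branch 1 (R+jX_L): Z₁ = 200.0 + j92.40 Ω, |Z₁| = 220.3 Ω
Branch 2 (−jX_C): Z₂ = −j688.7 Ω
Parallel: Z = Z₁Z₂/(Z₁+Z₂), |Z| = 241.2 Ω, ∠Z = 6.256°
|Y| = 1/|Z| = 4.145 mS

4.145 mS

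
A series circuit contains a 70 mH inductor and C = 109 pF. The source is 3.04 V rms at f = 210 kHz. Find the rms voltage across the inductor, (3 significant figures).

3.29 V

ω = 2πf = 1.319e+06 rad/s
X_L = ωL = 92400 Ω
X_C = 1/(ωC) = 6950 Ω
Net reactance X = X_L − X_C = 85400 Ω
Z = j85400 Ω
|Z| = √(0² + 85400²) = 85400 Ω
I = V/|Z| = 35.6 μA
V_L = I·|Z_L| = 3.56e-05 × 92400 = 3.29 V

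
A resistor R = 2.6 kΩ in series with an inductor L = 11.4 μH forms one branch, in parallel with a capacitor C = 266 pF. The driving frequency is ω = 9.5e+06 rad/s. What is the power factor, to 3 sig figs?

0.151

X_L = ωL = 108 Ω
X_C = 1/(ωC) = 396 Ω
Branch 1 (R+jX_L): Z₁ = 2600 + j108 Ω, |Z₁| = 2600 Ω
Branch 2 (−jX_C): Z₂ = −j396 Ω
Parallel: Z = Z₁Z₂/(Z₁+Z₂), |Z| = 394 Ω, ∠Z = -81.3°
cos φ = cos(-81.3°) = 0.151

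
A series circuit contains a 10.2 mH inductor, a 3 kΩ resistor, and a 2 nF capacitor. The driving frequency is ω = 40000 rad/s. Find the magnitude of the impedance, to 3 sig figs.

X_L = ωL = 408 Ω
X_C = 1/(ωC) = 12500 Ω
Net reactance X = X_L − X_C = -12100 Ω
Z = 3000 − j12100 Ω
|Z| = √(3000² + 12100²) = 12500 Ω

12500 Ω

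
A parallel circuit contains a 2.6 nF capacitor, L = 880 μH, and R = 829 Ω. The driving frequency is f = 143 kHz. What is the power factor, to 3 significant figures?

ω = 2πf = 898500 rad/s
X_L = ωL = 791 Ω
X_C = 1/(ωC) = 428 Ω
Parallel: admittances add. Y = 1/R + 1/(jωL) + jωC
Y = (0.00121 + j0.00107) S
|Y| = 0.00161 S → |Z| = 1/|Y| = 620 Ω, ∠Z = −∠Y = -41.6°
cos φ = cos(-41.6°) = 0.748

0.748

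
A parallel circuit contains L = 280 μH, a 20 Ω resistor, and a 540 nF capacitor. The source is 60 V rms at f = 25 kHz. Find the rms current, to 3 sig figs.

4.78 A

ω = 2πf = 157100 rad/s
X_L = ωL = 44.0 Ω
X_C = 1/(ωC) = 11.8 Ω
Parallel: admittances add. Y = 1/R + 1/(jωL) + jωC
Y = (0.0500 + j0.0621) S
|Y| = 0.0797 S → |Z| = 1/|Y| = 12.5 Ω, ∠Z = −∠Y = -51.2°
I = V/|Z| = 60/12.5 = 4.78 A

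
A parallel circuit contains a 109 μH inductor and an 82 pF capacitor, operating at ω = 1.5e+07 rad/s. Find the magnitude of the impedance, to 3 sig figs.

X_L = ωL = 1640 Ω
X_C = 1/(ωC) = 813 Ω
Parallel: admittances add. Y = 1/(jωL) + jωC
Y = (0 + j0.000618) S
|Y| = 0.000618 S → |Z| = 1/|Y| = 1620 Ω, ∠Z = −∠Y = -90.0°

1620 Ω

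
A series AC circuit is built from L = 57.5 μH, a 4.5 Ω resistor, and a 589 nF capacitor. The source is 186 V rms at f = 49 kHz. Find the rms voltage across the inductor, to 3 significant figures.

253 V

ω = 2πf = 307900 rad/s
X_L = ωL = 17.7 Ω
X_C = 1/(ωC) = 5.51 Ω
Net reactance X = X_L − X_C = 12.2 Ω
Z = 4.50 + j12.2 Ω
|Z| = √(4.50² + 12.2²) = 13.0 Ω
I = V/|Z| = 14.3 A
V_L = I·|Z_L| = 14.3 × 17.7 = 253 V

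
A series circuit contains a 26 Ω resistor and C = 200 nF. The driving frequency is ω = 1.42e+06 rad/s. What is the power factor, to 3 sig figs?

0.991

X_C = 1/(ωC) = 3.52 Ω
Z = 26.0 − j3.52 Ω
|Z| = √(26.0² + 3.52²) = 26.2 Ω
∠Z = arctan(-3.52/26.0) = -7.71°
cos φ = cos(-7.71°) = 0.991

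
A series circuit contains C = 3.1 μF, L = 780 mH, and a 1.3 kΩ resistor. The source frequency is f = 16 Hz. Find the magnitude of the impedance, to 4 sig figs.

ω = 2πf = 100.5 rad/s
X_L = ωL = 78.41 Ω
X_C = 1/(ωC) = 3209 Ω
Net reactance X = X_L − X_C = -3130 Ω
Z = 1300 − j3130 Ω
|Z| = √(1300² + 3130²) = 3390 Ω

3390 Ω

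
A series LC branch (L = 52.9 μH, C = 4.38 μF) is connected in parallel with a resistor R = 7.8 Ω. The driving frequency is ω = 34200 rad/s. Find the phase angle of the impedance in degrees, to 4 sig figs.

-58.04°

X_L = ωL = 1.809 Ω
X_C = 1/(ωC) = 6.676 Ω
Branch 1: Z₁ = R = 7.800 Ω
Branch 2 (series LC): Z₂ = j(X_L − X_C) = −j4.867 Ω
Parallel: Z = Z₁Z₂/(Z₁+Z₂), |Z| = 4.129 Ω, ∠Z = -58.04°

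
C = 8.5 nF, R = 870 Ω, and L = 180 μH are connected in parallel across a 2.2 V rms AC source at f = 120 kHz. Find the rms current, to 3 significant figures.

3.29 mA

ω = 2πf = 754000 rad/s
X_L = ωL = 136 Ω
X_C = 1/(ωC) = 156 Ω
Parallel: admittances add. Y = 1/R + 1/(jωL) + jωC
Y = (0.00115 − j0.000959) S
|Y| = 0.00150 S → |Z| = 1/|Y| = 668 Ω, ∠Z = −∠Y = 39.9°
I = V/|Z| = 2.2/668 = 3.29 mA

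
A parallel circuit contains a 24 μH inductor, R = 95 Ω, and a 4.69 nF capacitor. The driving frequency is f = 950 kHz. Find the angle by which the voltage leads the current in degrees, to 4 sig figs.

ω = 2πf = 5.969e+06 rad/s
X_L = ωL = 143.3 Ω
X_C = 1/(ωC) = 35.72 Ω
Parallel: admittances add. Y = 1/R + 1/(jωL) + jωC
Y = (0.01053 + j0.02101) S
|Y| = 0.02350 S → |Z| = 1/|Y| = 42.55 Ω, ∠Z = −∠Y = -63.39°

-63.39°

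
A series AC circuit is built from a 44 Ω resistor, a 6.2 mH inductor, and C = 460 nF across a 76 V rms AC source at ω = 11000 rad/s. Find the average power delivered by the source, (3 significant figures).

13.6 W

X_L = ωL = 68.2 Ω
X_C = 1/(ωC) = 198 Ω
Net reactance X = X_L − X_C = -129 Ω
Z = 44.0 − j129 Ω
|Z| = √(44.0² + 129²) = 137 Ω
∠Z = arctan(-129/44.0) = -71.2°
I = V/|Z| = 556 mA
P = VI cos φ = 76 × 0.556 × cos(-71.2°) = 13.6 W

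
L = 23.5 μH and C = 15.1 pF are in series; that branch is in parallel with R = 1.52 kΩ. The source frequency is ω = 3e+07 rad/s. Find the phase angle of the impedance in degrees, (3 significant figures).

-45.3°

X_L = ωL = 705 Ω
X_C = 1/(ωC) = 2210 Ω
Branch 1: Z₁ = R = 1520 Ω
Branch 2 (series LC): Z₂ = j(X_L − X_C) = −j1500 Ω
Parallel: Z = Z₁Z₂/(Z₁+Z₂), |Z| = 1070 Ω, ∠Z = -45.3°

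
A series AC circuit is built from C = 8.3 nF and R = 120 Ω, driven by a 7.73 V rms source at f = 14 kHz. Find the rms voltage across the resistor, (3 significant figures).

0.675 V

ω = 2πf = 87960 rad/s
X_C = 1/(ωC) = 1370 Ω
Z = 120 − j1370 Ω
|Z| = √(120² + 1370²) = 1370 Ω
I = V/|Z| = 5.62 mA
V_R = I·|Z_R| = 0.00562 × 120 = 0.675 V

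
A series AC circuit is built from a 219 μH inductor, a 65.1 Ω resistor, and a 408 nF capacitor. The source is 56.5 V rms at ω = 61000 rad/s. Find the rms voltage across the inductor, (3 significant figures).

X_L = ωL = 13.4 Ω
X_C = 1/(ωC) = 40.2 Ω
Net reactance X = X_L − X_C = -26.8 Ω
Z = 65.1 − j26.8 Ω
|Z| = √(65.1² + 26.8²) = 70.4 Ω
I = V/|Z| = 802 mA
V_L = I·|Z_L| = 0.802 × 13.4 = 10.7 V

10.7 V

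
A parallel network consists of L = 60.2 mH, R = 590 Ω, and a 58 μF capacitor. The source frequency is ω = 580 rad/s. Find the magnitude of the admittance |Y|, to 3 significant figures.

X_L = ωL = 34.9 Ω
X_C = 1/(ωC) = 29.7 Ω
Parallel: admittances add. Y = 1/R + 1/(jωL) + jωC
Y = (0.00169 + j0.00500) S
|Y| = 0.00528 S → |Z| = 1/|Y| = 189 Ω, ∠Z = −∠Y = -71.3°

5.28 mS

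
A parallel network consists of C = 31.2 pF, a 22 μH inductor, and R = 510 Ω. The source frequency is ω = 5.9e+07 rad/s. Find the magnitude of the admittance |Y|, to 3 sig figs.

X_L = ωL = 1300 Ω
X_C = 1/(ωC) = 543 Ω
Parallel: admittances add. Y = 1/R + 1/(jωL) + jωC
Y = (0.00196 + j0.00107) S
|Y| = 0.00223 S → |Z| = 1/|Y| = 448 Ω, ∠Z = −∠Y = -28.6°

2.23 mS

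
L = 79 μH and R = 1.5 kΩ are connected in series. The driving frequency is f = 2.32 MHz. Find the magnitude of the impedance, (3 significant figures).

1890 Ω

ω = 2πf = 1.458e+07 rad/s
X_L = ωL = 1150 Ω
Z = 1500 + j1150 Ω
|Z| = √(1500² + 1150²) = 1890 Ω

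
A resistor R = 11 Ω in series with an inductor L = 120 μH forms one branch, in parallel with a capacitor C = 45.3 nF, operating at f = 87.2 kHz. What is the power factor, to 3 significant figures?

0.240

ω = 2πf = 547900 rad/s
X_L = ωL = 65.7 Ω
X_C = 1/(ωC) = 40.3 Ω
Branch 1 (R+jX_L): Z₁ = 11.0 + j65.7 Ω, |Z₁| = 66.7 Ω
Branch 2 (−jX_C): Z₂ = −j40.3 Ω
Parallel: Z = Z₁Z₂/(Z₁+Z₂), |Z| = 96.9 Ω, ∠Z = -76.1°
cos φ = cos(-76.1°) = 0.240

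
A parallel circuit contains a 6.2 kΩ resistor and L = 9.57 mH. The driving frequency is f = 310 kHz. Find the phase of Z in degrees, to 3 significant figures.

ω = 2πf = 1.948e+06 rad/s
X_L = ωL = 18600 Ω
Parallel: admittances add. Y = 1/R + 1/(jωL)
Y = (0.000161 − j5.36e-05) S
|Y| = 0.000170 S → |Z| = 1/|Y| = 5880 Ω, ∠Z = −∠Y = 18.4°

18.4°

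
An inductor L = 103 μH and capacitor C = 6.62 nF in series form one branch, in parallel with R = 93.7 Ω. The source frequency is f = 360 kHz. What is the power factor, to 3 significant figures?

0.871

ω = 2πf = 2.262e+06 rad/s
X_L = ωL = 233 Ω
X_C = 1/(ωC) = 66.8 Ω
Branch 1: Z₁ = R = 93.7 Ω
Branch 2 (series LC): Z₂ = j(X_L − X_C) = j166 Ω
Parallel: Z = Z₁Z₂/(Z₁+Z₂), |Z| = 81.6 Ω, ∠Z = 29.4°
cos φ = cos(29.4°) = 0.871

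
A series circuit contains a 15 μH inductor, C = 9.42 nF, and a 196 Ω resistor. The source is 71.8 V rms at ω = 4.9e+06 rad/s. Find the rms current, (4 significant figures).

X_L = ωL = 73.50 Ω
X_C = 1/(ωC) = 21.66 Ω
Net reactance X = X_L − X_C = 51.84 Ω
Z = 196.0 + j51.84 Ω
|Z| = √(196.0² + 51.84²) = 202.7 Ω
I = V/|Z| = 71.8/202.7 = 354.2 mA

354.2 mA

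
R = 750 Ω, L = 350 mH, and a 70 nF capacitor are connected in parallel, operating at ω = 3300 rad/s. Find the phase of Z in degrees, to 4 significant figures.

25.46°

X_L = ωL = 1155 Ω
X_C = 1/(ωC) = 4329 Ω
Parallel: admittances add. Y = 1/R + 1/(jωL) + jωC
Y = (0.001333 − j0.0006348) S
|Y| = 0.001477 S → |Z| = 1/|Y| = 677.2 Ω, ∠Z = −∠Y = 25.46°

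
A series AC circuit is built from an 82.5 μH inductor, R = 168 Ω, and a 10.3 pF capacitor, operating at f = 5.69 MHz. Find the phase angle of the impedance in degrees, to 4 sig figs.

54.31°

ω = 2πf = 3.575e+07 rad/s
X_L = ωL = 2949 Ω
X_C = 1/(ωC) = 2716 Ω
Net reactance X = X_L − X_C = 233.9 Ω
Z = 168.0 + j233.9 Ω
|Z| = √(168.0² + 233.9²) = 287.9 Ω
∠Z = arctan(233.9/168.0) = 54.31°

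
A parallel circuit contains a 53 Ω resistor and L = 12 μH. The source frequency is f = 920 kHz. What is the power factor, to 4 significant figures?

0.7946

ω = 2πf = 5.781e+06 rad/s
X_L = ωL = 69.37 Ω
Parallel: admittances add. Y = 1/R + 1/(jωL)
Y = (0.01887 − j0.01442) S
|Y| = 0.02375 S → |Z| = 1/|Y| = 42.11 Ω, ∠Z = −∠Y = 37.38°
cos φ = cos(37.38°) = 0.7946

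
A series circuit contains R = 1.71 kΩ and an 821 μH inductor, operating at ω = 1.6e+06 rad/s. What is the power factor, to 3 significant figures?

X_L = ωL = 1310 Ω
Z = 1710 + j1310 Ω
|Z| = √(1710² + 1310²) = 2160 Ω
∠Z = arctan(1310/1710) = 37.5°
cos φ = cos(37.5°) = 0.793

0.793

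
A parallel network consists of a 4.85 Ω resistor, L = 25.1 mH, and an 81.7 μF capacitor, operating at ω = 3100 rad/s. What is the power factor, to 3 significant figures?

0.651

X_L = ωL = 77.8 Ω
X_C = 1/(ωC) = 3.95 Ω
Parallel: admittances add. Y = 1/R + 1/(jωL) + jωC
Y = (0.206 + j0.240) S
|Y| = 0.317 S → |Z| = 1/|Y| = 3.16 Ω, ∠Z = −∠Y = -49.4°
cos φ = cos(-49.4°) = 0.651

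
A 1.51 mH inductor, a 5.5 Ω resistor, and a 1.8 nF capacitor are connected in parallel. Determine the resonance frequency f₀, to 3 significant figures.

ω₀ = 1/√(LC) = 1/√(0.00151 × 1.8e-09) = 606600 rad/s
f₀ = ω₀/(2π) = 96.5 kHz

96.5 kHz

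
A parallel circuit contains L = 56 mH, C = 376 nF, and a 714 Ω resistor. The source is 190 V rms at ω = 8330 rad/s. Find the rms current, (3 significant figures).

326 mA

X_L = ωL = 466 Ω
X_C = 1/(ωC) = 319 Ω
Parallel: admittances add. Y = 1/R + 1/(jωL) + jωC
Y = (0.00140 + j0.000988) S
|Y| = 0.00171 S → |Z| = 1/|Y| = 583 Ω, ∠Z = −∠Y = -35.2°
I = V/|Z| = 190/583 = 326 mA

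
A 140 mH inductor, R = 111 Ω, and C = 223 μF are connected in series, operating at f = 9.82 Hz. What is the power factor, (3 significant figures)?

0.866

ω = 2πf = 61.70 rad/s
X_L = ωL = 8.64 Ω
X_C = 1/(ωC) = 72.7 Ω
Net reactance X = X_L − X_C = -64.0 Ω
Z = 111 − j64.0 Ω
|Z| = √(111² + 64.0²) = 128 Ω
∠Z = arctan(-64.0/111) = -30.0°
cos φ = cos(-30.0°) = 0.866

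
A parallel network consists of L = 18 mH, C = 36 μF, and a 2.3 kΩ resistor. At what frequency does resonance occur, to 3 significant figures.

ω₀ = 1/√(LC) = 1/√(0.018 × 3.6e-05) = 1242 rad/s
f₀ = ω₀/(2π) = 198 Hz

198 Hz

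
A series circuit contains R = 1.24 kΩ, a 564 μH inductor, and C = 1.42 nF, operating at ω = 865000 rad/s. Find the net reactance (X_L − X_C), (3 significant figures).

X_L = ωL = 488 Ω
X_C = 1/(ωC) = 814 Ω
X = 488 − 814 = -326 Ω

-326 Ω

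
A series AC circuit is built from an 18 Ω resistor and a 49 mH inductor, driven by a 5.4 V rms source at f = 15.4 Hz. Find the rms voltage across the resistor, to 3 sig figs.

ω = 2πf = 96.76 rad/s
X_L = ωL = 4.74 Ω
Z = 18.0 + j4.74 Ω
|Z| = √(18.0² + 4.74²) = 18.6 Ω
I = V/|Z| = 290 mA
V_R = I·|Z_R| = 0.290 × 18.0 = 5.22 V

5.22 V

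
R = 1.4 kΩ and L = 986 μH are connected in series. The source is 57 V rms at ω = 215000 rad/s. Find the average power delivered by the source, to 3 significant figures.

2.27 W

X_L = ωL = 212 Ω
Z = 1400 + j212 Ω
|Z| = √(1400² + 212²) = 1420 Ω
∠Z = arctan(212/1400) = 8.61°
I = V/|Z| = 40.3 mA
P = VI cos φ = 57 × 0.0403 × cos(8.61°) = 2.27 W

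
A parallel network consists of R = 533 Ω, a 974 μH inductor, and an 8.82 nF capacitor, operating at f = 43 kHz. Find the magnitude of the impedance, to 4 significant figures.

425.3 Ω

ω = 2πf = 270200 rad/s
X_L = ωL = 263.2 Ω
X_C = 1/(ωC) = 419.6 Ω
Parallel: admittances add. Y = 1/R + 1/(jωL) + jωC
Y = (0.001876 − j0.001417) S
|Y| = 0.002351 S → |Z| = 1/|Y| = 425.3 Ω, ∠Z = −∠Y = 37.06°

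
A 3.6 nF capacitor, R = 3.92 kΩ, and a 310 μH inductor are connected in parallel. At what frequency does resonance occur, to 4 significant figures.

150.7 kHz

ω₀ = 1/√(LC) = 1/√(0.00031 × 3.6e-09) = 946600 rad/s
f₀ = ω₀/(2π) = 150.7 kHz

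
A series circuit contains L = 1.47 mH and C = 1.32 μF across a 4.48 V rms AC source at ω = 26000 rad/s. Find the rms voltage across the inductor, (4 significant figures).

X_L = ωL = 38.22 Ω
X_C = 1/(ωC) = 29.14 Ω
Net reactance X = X_L − X_C = 9.082 Ω
Z = j9.082 Ω
|Z| = √(0² + 9.082²) = 9.082 Ω
I = V/|Z| = 493.3 mA
V_L = I·|Z_L| = 0.4933 × 38.22 = 18.85 V

18.85 V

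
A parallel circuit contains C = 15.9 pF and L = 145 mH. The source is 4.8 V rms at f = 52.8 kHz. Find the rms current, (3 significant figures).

74.5 μA

ω = 2πf = 331800 rad/s
X_L = ωL = 48100 Ω
X_C = 1/(ωC) = 190000 Ω
Parallel: admittances add. Y = 1/(jωL) + jωC
Y = (0 − j1.55e-05) S
|Y| = 1.55e-05 S → |Z| = 1/|Y| = 64500 Ω, ∠Z = −∠Y = 90.0°
I = V/|Z| = 4.8/64500 = 74.5 μA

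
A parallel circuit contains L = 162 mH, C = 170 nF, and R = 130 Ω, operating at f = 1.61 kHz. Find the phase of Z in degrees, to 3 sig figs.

ω = 2πf = 10120 rad/s
X_L = ωL = 1640 Ω
X_C = 1/(ωC) = 581 Ω
Parallel: admittances add. Y = 1/R + 1/(jωL) + jωC
Y = (0.00769 + j0.00111) S
|Y| = 0.00777 S → |Z| = 1/|Y| = 129 Ω, ∠Z = −∠Y = -8.21°

-8.21°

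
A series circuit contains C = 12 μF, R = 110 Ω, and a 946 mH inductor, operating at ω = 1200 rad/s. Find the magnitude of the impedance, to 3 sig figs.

X_L = ωL = 1140 Ω
X_C = 1/(ωC) = 69.4 Ω
Net reactance X = X_L − X_C = 1070 Ω
Z = 110 + j1070 Ω
|Z| = √(110² + 1070²) = 1070 Ω

1070 Ω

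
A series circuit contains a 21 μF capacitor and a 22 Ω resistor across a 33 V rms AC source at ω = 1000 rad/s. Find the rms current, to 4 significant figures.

X_C = 1/(ωC) = 47.62 Ω
Z = 22.00 − j47.62 Ω
|Z| = √(22.00² + 47.62²) = 52.46 Ω
I = V/|Z| = 33/52.46 = 629.1 mA

629.1 mA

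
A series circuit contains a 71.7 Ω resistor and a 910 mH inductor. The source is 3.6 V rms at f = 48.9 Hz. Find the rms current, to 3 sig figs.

12.5 mA

ω = 2πf = 307.2 rad/s
X_L = ωL = 280 Ω
Z = 71.7 + j280 Ω
|Z| = √(71.7² + 280²) = 289 Ω
I = V/|Z| = 3.6/289 = 12.5 mA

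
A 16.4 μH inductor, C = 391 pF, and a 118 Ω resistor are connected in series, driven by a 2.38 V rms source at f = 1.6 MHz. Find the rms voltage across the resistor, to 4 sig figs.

ω = 2πf = 1.005e+07 rad/s
X_L = ωL = 164.9 Ω
X_C = 1/(ωC) = 254.4 Ω
Net reactance X = X_L − X_C = -89.53 Ω
Z = 118.0 − j89.53 Ω
|Z| = √(118.0² + 89.53²) = 148.1 Ω
I = V/|Z| = 16.07 mA
V_R = I·|Z_R| = 0.01607 × 118.0 = 1.896 V

1.896 V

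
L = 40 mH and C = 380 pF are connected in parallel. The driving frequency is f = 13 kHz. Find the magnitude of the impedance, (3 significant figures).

ω = 2πf = 81680 rad/s
X_L = ωL = 3270 Ω
X_C = 1/(ωC) = 32200 Ω
Parallel: admittances add. Y = 1/(jωL) + jωC
Y = (0 − j0.000275) S
|Y| = 0.000275 S → |Z| = 1/|Y| = 3640 Ω, ∠Z = −∠Y = 90.0°

3640 Ω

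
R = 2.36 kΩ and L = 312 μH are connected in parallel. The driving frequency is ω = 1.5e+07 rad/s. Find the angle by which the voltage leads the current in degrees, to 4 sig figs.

26.76°

X_L = ωL = 4680 Ω
Parallel: admittances add. Y = 1/R + 1/(jωL)
Y = (0.0004237 − j0.0002137) S
|Y| = 0.0004746 S → |Z| = 1/|Y| = 2107 Ω, ∠Z = −∠Y = 26.76°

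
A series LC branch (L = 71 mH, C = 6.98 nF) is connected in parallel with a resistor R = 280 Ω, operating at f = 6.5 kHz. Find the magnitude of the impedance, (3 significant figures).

ω = 2πf = 40840 rad/s
X_L = ωL = 2900 Ω
X_C = 1/(ωC) = 3510 Ω
Branch 1: Z₁ = R = 280 Ω
Branch 2 (series LC): Z₂ = j(X_L − X_C) = −j608 Ω
Parallel: Z = Z₁Z₂/(Z₁+Z₂), |Z| = 254 Ω, ∠Z = -24.7°

254 Ω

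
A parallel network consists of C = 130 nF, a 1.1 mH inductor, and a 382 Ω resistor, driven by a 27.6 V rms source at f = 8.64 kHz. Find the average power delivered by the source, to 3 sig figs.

ω = 2πf = 54290 rad/s
X_L = ωL = 59.7 Ω
X_C = 1/(ωC) = 142 Ω
Parallel: admittances add. Y = 1/R + 1/(jωL) + jωC
Y = (0.00262 − j0.00969) S
|Y| = 0.0100 S → |Z| = 1/|Y| = 99.6 Ω, ∠Z = −∠Y = 74.9°
I = V/|Z| = 277 mA
P = VI cos φ = 27.6 × 0.277 × cos(74.9°) = 1.99 W

1.99 W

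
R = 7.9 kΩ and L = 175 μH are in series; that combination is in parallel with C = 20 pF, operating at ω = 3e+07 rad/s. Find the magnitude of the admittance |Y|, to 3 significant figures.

549 μS

X_L = ωL = 5250 Ω
X_C = 1/(ωC) = 1670 Ω
Branch 1 (R+jX_L): Z₁ = 7900 + j5250 Ω, |Z₁| = 9490 Ω
Branch 2 (−jX_C): Z₂ = −j1670 Ω
Parallel: Z = Z₁Z₂/(Z₁+Z₂), |Z| = 1820 Ω, ∠Z = -80.8°
|Y| = 1/|Z| = 549 μS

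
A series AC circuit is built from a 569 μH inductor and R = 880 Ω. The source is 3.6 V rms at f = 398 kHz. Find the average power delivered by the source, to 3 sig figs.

4.07 mW

ω = 2πf = 2.501e+06 rad/s
X_L = ωL = 1420 Ω
Z = 880 + j1420 Ω
|Z| = √(880² + 1420²) = 1670 Ω
∠Z = arctan(1420/880) = 58.3°
I = V/|Z| = 2.15 mA
P = VI cos φ = 3.6 × 0.00215 × cos(58.3°) = 4.07 mW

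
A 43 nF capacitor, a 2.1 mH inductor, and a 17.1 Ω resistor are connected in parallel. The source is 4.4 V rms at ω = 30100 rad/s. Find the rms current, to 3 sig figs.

X_L = ωL = 63.2 Ω
X_C = 1/(ωC) = 773 Ω
Parallel: admittances add. Y = 1/R + 1/(jωL) + jωC
Y = (0.0585 − j0.0145) S
|Y| = 0.0603 S → |Z| = 1/|Y| = 16.6 Ω, ∠Z = −∠Y = 13.9°
I = V/|Z| = 4.4/16.6 = 265 mA

265 mA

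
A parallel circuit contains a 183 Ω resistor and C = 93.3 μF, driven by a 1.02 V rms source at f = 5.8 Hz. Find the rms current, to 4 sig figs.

6.565 mA

ω = 2πf = 36.44 rad/s
X_C = 1/(ωC) = 294.1 Ω
Parallel: admittances add. Y = 1/R + jωC
Y = (0.005464 + j0.003400) S
|Y| = 0.006436 S → |Z| = 1/|Y| = 155.4 Ω, ∠Z = −∠Y = -31.89°
I = V/|Z| = 1.02/155.4 = 6.565 mA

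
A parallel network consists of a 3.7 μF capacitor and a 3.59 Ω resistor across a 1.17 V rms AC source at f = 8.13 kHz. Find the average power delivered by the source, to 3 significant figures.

ω = 2πf = 51080 rad/s
X_C = 1/(ωC) = 5.29 Ω
Parallel: admittances add. Y = 1/R + jωC
Y = (0.279 + j0.189) S
|Y| = 0.337 S → |Z| = 1/|Y| = 2.97 Ω, ∠Z = −∠Y = -34.2°
I = V/|Z| = 394 mA
P = VI cos φ = 1.17 × 0.394 × cos(-34.2°) = 381 mW

381 mW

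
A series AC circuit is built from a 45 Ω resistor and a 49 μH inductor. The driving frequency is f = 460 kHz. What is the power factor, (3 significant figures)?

ω = 2πf = 2.89e+06 rad/s
X_L = ωL = 142 Ω
Z = 45.0 + j142 Ω
|Z| = √(45.0² + 142²) = 149 Ω
∠Z = arctan(142/45.0) = 72.4°
cos φ = cos(72.4°) = 0.303

0.303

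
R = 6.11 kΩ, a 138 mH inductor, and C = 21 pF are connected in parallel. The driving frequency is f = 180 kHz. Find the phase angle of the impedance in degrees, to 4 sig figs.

-6.049°

ω = 2πf = 1.131e+06 rad/s
X_L = ωL = 156100 Ω
X_C = 1/(ωC) = 42100 Ω
Parallel: admittances add. Y = 1/R + 1/(jωL) + jωC
Y = (0.0001637 + j1.734e-05) S
|Y| = 0.0001646 S → |Z| = 1/|Y| = 6076 Ω, ∠Z = −∠Y = -6.049°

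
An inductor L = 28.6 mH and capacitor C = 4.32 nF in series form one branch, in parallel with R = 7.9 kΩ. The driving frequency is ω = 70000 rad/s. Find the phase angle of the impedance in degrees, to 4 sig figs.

-80.62°

X_L = ωL = 2002 Ω
X_C = 1/(ωC) = 3307 Ω
Branch 1: Z₁ = R = 7900 Ω
Branch 2 (series LC): Z₂ = j(X_L − X_C) = −j1305 Ω
Parallel: Z = Z₁Z₂/(Z₁+Z₂), |Z| = 1287 Ω, ∠Z = -80.62°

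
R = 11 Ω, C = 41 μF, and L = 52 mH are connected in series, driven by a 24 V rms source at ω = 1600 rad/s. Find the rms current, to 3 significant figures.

349 mA

X_L = ωL = 83.2 Ω
X_C = 1/(ωC) = 15.2 Ω
Net reactance X = X_L − X_C = 68.0 Ω
Z = 11.0 + j68.0 Ω
|Z| = √(11.0² + 68.0²) = 68.8 Ω
I = V/|Z| = 24/68.8 = 349 mA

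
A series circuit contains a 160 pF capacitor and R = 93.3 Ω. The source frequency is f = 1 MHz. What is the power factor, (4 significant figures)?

0.09339

ω = 2πf = 6.283e+06 rad/s
X_C = 1/(ωC) = 994.7 Ω
Z = 93.30 − j994.7 Ω
|Z| = √(93.30² + 994.7²) = 999.1 Ω
∠Z = arctan(-994.7/93.30) = -84.64°
cos φ = cos(-84.64°) = 0.09339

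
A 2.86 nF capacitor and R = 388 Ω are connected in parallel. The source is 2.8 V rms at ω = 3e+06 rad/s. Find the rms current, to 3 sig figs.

25.1 mA

X_C = 1/(ωC) = 117 Ω
Parallel: admittances add. Y = 1/R + jωC
Y = (0.00258 + j0.00858) S
|Y| = 0.00896 S → |Z| = 1/|Y| = 112 Ω, ∠Z = −∠Y = -73.3°
I = V/|Z| = 2.8/112 = 25.1 mA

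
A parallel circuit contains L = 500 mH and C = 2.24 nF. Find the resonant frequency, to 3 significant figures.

ω₀ = 1/√(LC) = 1/√(0.5 × 2.24e-09) = 29880 rad/s
f₀ = ω₀/(2π) = 4.76 kHz

4.76 kHz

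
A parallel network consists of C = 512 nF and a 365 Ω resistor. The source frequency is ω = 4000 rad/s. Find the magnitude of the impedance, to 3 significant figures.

X_C = 1/(ωC) = 488 Ω
Parallel: admittances add. Y = 1/R + jωC
Y = (0.00274 + j0.00205) S
|Y| = 0.00342 S → |Z| = 1/|Y| = 292 Ω, ∠Z = −∠Y = -36.8°

292 Ω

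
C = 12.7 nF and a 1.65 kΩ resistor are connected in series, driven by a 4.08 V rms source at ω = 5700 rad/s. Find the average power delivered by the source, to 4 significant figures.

141.9 μW

X_C = 1/(ωC) = 13810 Ω
Z = 1650 − j13810 Ω
|Z| = √(1650² + 13810²) = 13910 Ω
∠Z = arctan(-13810/1650) = -83.19°
I = V/|Z| = 293.3 μA
P = VI cos φ = 4.08 × 0.0002933 × cos(-83.19°) = 141.9 μW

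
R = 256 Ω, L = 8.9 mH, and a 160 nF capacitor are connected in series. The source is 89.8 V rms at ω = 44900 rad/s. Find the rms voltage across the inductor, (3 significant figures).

X_L = ωL = 400 Ω
X_C = 1/(ωC) = 139 Ω
Net reactance X = X_L − X_C = 260 Ω
Z = 256 + j260 Ω
|Z| = √(256² + 260²) = 365 Ω
I = V/|Z| = 246 mA
V_L = I·|Z_L| = 0.246 × 400 = 98.3 V

98.3 V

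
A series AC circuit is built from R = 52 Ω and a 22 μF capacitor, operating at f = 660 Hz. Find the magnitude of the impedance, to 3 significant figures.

ω = 2πf = 4147 rad/s
X_C = 1/(ωC) = 11.0 Ω
Z = 52.0 − j11.0 Ω
|Z| = √(52.0² + 11.0²) = 53.1 Ω

53.1 Ω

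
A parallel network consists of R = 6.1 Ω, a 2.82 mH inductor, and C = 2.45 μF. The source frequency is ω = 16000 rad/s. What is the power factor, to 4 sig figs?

0.9946

X_L = ωL = 45.12 Ω
X_C = 1/(ωC) = 25.51 Ω
Parallel: admittances add. Y = 1/R + 1/(jωL) + jωC
Y = (0.1639 + j0.01704) S
|Y| = 0.1648 S → |Z| = 1/|Y| = 6.067 Ω, ∠Z = −∠Y = -5.933°
cos φ = cos(-5.933°) = 0.9946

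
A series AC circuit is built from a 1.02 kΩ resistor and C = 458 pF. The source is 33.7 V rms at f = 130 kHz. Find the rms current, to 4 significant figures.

11.78 mA

ω = 2πf = 816800 rad/s
X_C = 1/(ωC) = 2673 Ω
Z = 1020 − j2673 Ω
|Z| = √(1020² + 2673²) = 2861 Ω
I = V/|Z| = 33.7/2861 = 11.78 mA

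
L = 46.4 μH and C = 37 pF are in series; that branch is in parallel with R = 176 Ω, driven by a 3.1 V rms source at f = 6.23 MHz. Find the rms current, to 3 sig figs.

ω = 2πf = 3.914e+07 rad/s
X_L = ωL = 1820 Ω
X_C = 1/(ωC) = 690 Ω
Branch 1: Z₁ = R = 176 Ω
Branch 2 (series LC): Z₂ = j(X_L − X_C) = j1130 Ω
Parallel: Z = Z₁Z₂/(Z₁+Z₂), |Z| = 174 Ω, ∠Z = 8.88°
I = V/|Z| = 3.1/174 = 17.8 mA

17.8 mA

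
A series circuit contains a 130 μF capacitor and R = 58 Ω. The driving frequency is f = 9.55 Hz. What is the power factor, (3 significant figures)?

0.412

ω = 2πf = 60.00 rad/s
X_C = 1/(ωC) = 128 Ω
Z = 58.0 − j128 Ω
|Z| = √(58.0² + 128²) = 141 Ω
∠Z = arctan(-128/58.0) = -65.7°
cos φ = cos(-65.7°) = 0.412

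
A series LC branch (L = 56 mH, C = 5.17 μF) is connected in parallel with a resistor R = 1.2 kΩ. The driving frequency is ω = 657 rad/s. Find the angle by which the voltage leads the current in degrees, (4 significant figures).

X_L = ωL = 36.79 Ω
X_C = 1/(ωC) = 294.4 Ω
Branch 1: Z₁ = R = 1200 Ω
Branch 2 (series LC): Z₂ = j(X_L − X_C) = −j257.6 Ω
Parallel: Z = Z₁Z₂/(Z₁+Z₂), |Z| = 251.9 Ω, ∠Z = -77.88°

-77.88°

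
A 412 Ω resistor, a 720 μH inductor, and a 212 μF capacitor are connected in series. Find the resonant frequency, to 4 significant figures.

407.4 Hz

ω₀ = 1/√(LC) = 1/√(0.00072 × 0.000212) = 2560 rad/s
f₀ = ω₀/(2π) = 407.4 Hz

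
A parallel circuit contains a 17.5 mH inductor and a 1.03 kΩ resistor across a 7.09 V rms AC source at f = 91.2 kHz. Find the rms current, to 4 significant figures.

6.920 mA

ω = 2πf = 573000 rad/s
X_L = ωL = 10030 Ω
Parallel: admittances add. Y = 1/R + 1/(jωL)
Y = (0.0009709 − j9.972e-05) S
|Y| = 0.0009760 S → |Z| = 1/|Y| = 1025 Ω, ∠Z = −∠Y = 5.864°
I = V/|Z| = 7.09/1025 = 6.920 mA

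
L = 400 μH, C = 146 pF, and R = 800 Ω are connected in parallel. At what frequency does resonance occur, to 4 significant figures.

658.6 kHz

ω₀ = 1/√(LC) = 1/√(0.0004 × 1.46e-10) = 4.138e+06 rad/s
f₀ = ω₀/(2π) = 658.6 kHz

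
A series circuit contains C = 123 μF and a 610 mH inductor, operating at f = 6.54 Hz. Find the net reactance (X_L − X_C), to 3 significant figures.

ω = 2πf = 41.09 rad/s
X_L = ωL = 25.1 Ω
X_C = 1/(ωC) = 198 Ω
X = 25.1 − 198 = -173 Ω

-173 Ω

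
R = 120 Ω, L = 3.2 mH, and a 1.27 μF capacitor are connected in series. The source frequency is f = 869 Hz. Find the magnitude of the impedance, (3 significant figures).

175 Ω

ω = 2πf = 5460 rad/s
X_L = ωL = 17.5 Ω
X_C = 1/(ωC) = 144 Ω
Net reactance X = X_L − X_C = -127 Ω
Z = 120 − j127 Ω
|Z| = √(120² + 127²) = 175 Ω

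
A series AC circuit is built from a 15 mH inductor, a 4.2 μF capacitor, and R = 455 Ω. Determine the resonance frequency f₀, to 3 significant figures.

634 Hz

ω₀ = 1/√(LC) = 1/√(0.015 × 4.2e-06) = 3984 rad/s
f₀ = ω₀/(2π) = 634 Hz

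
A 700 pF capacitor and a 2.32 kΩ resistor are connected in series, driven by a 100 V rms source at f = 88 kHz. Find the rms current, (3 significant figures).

ω = 2πf = 552900 rad/s
X_C = 1/(ωC) = 2580 Ω
Z = 2320 − j2580 Ω
|Z| = √(2320² + 2580²) = 3470 Ω
I = V/|Z| = 100/3470 = 28.8 mA

28.8 mA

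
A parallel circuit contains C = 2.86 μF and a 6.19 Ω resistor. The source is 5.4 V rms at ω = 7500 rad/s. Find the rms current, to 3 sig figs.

X_C = 1/(ωC) = 46.6 Ω
Parallel: admittances add. Y = 1/R + jωC
Y = (0.162 + j0.0215) S
|Y| = 0.163 S → |Z| = 1/|Y| = 6.14 Ω, ∠Z = −∠Y = -7.56°
I = V/|Z| = 5.4/6.14 = 880 mA

880 mA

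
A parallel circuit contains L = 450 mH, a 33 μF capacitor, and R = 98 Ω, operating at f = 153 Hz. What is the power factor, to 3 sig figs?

0.328

ω = 2πf = 961.3 rad/s
X_L = ωL = 433 Ω
X_C = 1/(ωC) = 31.5 Ω
Parallel: admittances add. Y = 1/R + 1/(jωL) + jωC
Y = (0.0102 + j0.0294) S
|Y| = 0.0311 S → |Z| = 1/|Y| = 32.1 Ω, ∠Z = −∠Y = -70.9°
cos φ = cos(-70.9°) = 0.328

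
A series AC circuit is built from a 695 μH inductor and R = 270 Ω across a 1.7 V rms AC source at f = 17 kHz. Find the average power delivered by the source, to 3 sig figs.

9.95 mW

ω = 2πf = 106800 rad/s
X_L = ωL = 74.2 Ω
Z = 270 + j74.2 Ω
|Z| = √(270² + 74.2²) = 280 Ω
∠Z = arctan(74.2/270) = 15.4°
I = V/|Z| = 6.07 mA
P = VI cos φ = 1.7 × 0.00607 × cos(15.4°) = 9.95 mW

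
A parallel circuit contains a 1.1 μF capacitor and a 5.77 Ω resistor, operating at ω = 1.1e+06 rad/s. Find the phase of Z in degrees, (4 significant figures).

-81.85°

X_C = 1/(ωC) = 0.8264 Ω
Parallel: admittances add. Y = 1/R + jωC
Y = (0.1733 + j1.210) S
|Y| = 1.222 S → |Z| = 1/|Y| = 0.8181 Ω, ∠Z = −∠Y = -81.85°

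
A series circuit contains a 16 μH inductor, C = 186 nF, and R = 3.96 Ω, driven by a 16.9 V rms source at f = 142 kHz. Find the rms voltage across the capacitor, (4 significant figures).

11.13 V

ω = 2πf = 892200 rad/s
X_L = ωL = 14.28 Ω
X_C = 1/(ωC) = 6.026 Ω
Net reactance X = X_L − X_C = 8.250 Ω
Z = 3.960 + j8.250 Ω
|Z| = √(3.960² + 8.250²) = 9.151 Ω
I = V/|Z| = 1.847 A
V_C = I·|Z_C| = 1.847 × 6.026 = 11.13 V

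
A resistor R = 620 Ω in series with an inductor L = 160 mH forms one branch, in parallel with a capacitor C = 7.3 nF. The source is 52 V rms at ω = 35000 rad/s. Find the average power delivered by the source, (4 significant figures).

X_L = ωL = 5600 Ω
X_C = 1/(ωC) = 3914 Ω
Branch 1 (R+jX_L): Z₁ = 620.0 + j5600 Ω, |Z₁| = 5634 Ω
Branch 2 (−jX_C): Z₂ = −j3914 Ω
Parallel: Z = Z₁Z₂/(Z₁+Z₂), |Z| = 12270 Ω, ∠Z = -76.13°
I = V/|Z| = 4.236 mA
P = VI cos φ = 52 × 0.004236 × cos(-76.13°) = 52.81 mW

52.81 mW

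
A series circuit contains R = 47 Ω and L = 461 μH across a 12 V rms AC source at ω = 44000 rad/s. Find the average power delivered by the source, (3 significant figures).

X_L = ωL = 20.3 Ω
Z = 47.0 + j20.3 Ω
|Z| = √(47.0² + 20.3²) = 51.2 Ω
∠Z = arctan(20.3/47.0) = 23.3°
I = V/|Z| = 234 mA
P = VI cos φ = 12 × 0.234 × cos(23.3°) = 2.58 W

2.58 W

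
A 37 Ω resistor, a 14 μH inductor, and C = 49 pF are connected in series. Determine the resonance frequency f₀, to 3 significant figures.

6.08 MHz

ω₀ = 1/√(LC) = 1/√(1.4e-05 × 4.9e-11) = 3.818e+07 rad/s
f₀ = ω₀/(2π) = 6.08 MHz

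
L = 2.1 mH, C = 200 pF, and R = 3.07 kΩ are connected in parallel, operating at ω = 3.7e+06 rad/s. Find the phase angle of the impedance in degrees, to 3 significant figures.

X_L = ωL = 7770 Ω
X_C = 1/(ωC) = 1350 Ω
Parallel: admittances add. Y = 1/R + 1/(jωL) + jωC
Y = (0.000326 + j0.000611) S
|Y| = 0.000693 S → |Z| = 1/|Y| = 1440 Ω, ∠Z = −∠Y = -61.9°

-61.9°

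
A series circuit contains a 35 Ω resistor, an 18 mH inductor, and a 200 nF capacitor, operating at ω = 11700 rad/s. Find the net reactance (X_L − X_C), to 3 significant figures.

X_L = ωL = 211 Ω
X_C = 1/(ωC) = 427 Ω
X = 211 − 427 = -217 Ω

-217 Ω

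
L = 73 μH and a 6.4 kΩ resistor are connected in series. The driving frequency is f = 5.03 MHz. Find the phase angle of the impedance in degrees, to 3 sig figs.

ω = 2πf = 3.16e+07 rad/s
X_L = ωL = 2310 Ω
Z = 6400 + j2310 Ω
|Z| = √(6400² + 2310²) = 6800 Ω
∠Z = arctan(2310/6400) = 19.8°

19.8°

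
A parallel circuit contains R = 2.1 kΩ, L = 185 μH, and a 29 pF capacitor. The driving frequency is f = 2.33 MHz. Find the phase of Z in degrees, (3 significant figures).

-6.63°

ω = 2πf = 1.464e+07 rad/s
X_L = ωL = 2710 Ω
X_C = 1/(ωC) = 2360 Ω
Parallel: admittances add. Y = 1/R + 1/(jωL) + jωC
Y = (0.000476 + j5.53e-05) S
|Y| = 0.000479 S → |Z| = 1/|Y| = 2090 Ω, ∠Z = −∠Y = -6.63°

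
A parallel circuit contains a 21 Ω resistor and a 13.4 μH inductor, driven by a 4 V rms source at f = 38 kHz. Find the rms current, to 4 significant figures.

ω = 2πf = 238800 rad/s
X_L = ωL = 3.199 Ω
Parallel: admittances add. Y = 1/R + 1/(jωL)
Y = (0.04762 − j0.3126) S
|Y| = 0.3162 S → |Z| = 1/|Y| = 3.163 Ω, ∠Z = −∠Y = 81.34°
I = V/|Z| = 4/3.163 = 1.265 A

1.265 A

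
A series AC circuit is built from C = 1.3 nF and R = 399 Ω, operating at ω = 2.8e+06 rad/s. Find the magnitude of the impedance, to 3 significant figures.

X_C = 1/(ωC) = 275 Ω
Z = 399 − j275 Ω
|Z| = √(399² + 275²) = 484 Ω

484 Ω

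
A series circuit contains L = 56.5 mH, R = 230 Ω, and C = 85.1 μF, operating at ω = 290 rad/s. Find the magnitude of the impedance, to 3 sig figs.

231 Ω

X_L = ωL = 16.4 Ω
X_C = 1/(ωC) = 40.5 Ω
Net reactance X = X_L − X_C = -24.1 Ω
Z = 230 − j24.1 Ω
|Z| = √(230² + 24.1²) = 231 Ω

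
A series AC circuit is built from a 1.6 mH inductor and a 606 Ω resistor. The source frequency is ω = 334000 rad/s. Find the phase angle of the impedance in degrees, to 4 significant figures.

41.41°

X_L = ωL = 534.4 Ω
Z = 606.0 + j534.4 Ω
|Z| = √(606.0² + 534.4²) = 808.0 Ω
∠Z = arctan(534.4/606.0) = 41.41°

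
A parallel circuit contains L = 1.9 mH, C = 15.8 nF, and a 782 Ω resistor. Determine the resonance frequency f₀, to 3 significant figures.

ω₀ = 1/√(LC) = 1/√(0.0019 × 1.58e-08) = 182500 rad/s
f₀ = ω₀/(2π) = 29.0 kHz

29.0 kHz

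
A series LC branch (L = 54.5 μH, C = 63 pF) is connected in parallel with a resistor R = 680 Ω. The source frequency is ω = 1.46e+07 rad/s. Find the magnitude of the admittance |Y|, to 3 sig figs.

3.73 mS

X_L = ωL = 796 Ω
X_C = 1/(ωC) = 1090 Ω
Branch 1: Z₁ = R = 680 Ω
Branch 2 (series LC): Z₂ = j(X_L − X_C) = −j291 Ω
Parallel: Z = Z₁Z₂/(Z₁+Z₂), |Z| = 268 Ω, ∠Z = -66.8°
|Y| = 1/|Z| = 3.73 mS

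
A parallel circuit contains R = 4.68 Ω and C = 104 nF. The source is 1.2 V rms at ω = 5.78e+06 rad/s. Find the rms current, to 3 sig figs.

X_C = 1/(ωC) = 1.66 Ω
Parallel: admittances add. Y = 1/R + jωC
Y = (0.214 + j0.601) S
|Y| = 0.638 S → |Z| = 1/|Y| = 1.57 Ω, ∠Z = −∠Y = -70.4°
I = V/|Z| = 1.2/1.57 = 766 mA

766 mA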